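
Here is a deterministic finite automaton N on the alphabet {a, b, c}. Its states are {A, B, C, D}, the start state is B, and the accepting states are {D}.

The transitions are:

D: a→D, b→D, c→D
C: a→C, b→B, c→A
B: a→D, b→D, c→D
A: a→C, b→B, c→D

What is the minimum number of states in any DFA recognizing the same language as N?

2

Reachable states from the start: {B,D}. Unreachable: {A,C} — drop them.
Initial partition by acceptance: {D} | {B}.
The partition is now stable with 2 blocks: {D} | {B}.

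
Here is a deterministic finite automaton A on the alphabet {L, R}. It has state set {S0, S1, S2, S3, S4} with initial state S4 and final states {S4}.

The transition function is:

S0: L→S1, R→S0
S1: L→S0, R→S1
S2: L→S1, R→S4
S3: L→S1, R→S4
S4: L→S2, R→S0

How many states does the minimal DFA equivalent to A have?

3

States {S3} cannot be reached from the start state, so discard them.
Initial partition by acceptance: {S4} | {S0,S1,S2}.
On input R, block {S0,S1,S2} splits into {S0,S1} and {S2}.
No further refinement is possible. Final partition (3 blocks): {S4} | {S0,S1} | {S2}.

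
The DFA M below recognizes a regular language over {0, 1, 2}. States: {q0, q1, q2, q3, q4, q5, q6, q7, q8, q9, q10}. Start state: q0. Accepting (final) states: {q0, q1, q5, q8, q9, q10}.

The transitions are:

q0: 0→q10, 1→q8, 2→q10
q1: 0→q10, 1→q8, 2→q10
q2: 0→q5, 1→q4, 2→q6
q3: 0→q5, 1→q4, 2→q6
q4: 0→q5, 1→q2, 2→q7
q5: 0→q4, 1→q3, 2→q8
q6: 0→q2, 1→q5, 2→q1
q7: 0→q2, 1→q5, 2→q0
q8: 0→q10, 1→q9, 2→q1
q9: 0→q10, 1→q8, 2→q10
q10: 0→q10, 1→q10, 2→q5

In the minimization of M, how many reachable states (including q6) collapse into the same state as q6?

2

All states are reachable from the start state.
Start with accepting vs non-accepting: {q0,q1,q5,q8,q9,q10} | {q2,q3,q4,q6,q7}.
Split {q0,q1,q5,q8,q9,q10} by δ(·,0) → {q0,q1,q8,q9,q10} and {q5}.
Split {q0,q1,q8,q9,q10} by δ(·,2) → {q0,q1,q8,q9} and {q10}.
Refine {q0,q1,q8,q9} on symbol 2: members go to different blocks, giving {q0,q1,q9} and {q8}.
Refine {q2,q3,q4,q6,q7} on symbol 0: members go to different blocks, giving {q2,q3,q4} and {q6,q7}.
The partition is now stable with 6 blocks: {q0,q1,q9} | {q2,q3,q4} | {q5} | {q10} | {q8} | {q6,q7}.
The equivalence class containing q6 is {q6,q7}, of size 2.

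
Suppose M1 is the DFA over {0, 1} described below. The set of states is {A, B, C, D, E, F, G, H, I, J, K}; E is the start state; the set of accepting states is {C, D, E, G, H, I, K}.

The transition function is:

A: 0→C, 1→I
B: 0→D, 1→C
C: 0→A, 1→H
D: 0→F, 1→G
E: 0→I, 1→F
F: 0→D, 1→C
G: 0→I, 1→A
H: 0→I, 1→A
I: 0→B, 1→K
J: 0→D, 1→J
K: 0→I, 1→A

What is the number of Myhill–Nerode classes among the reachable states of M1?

3

States {J} cannot be reached from the start state, so discard them.
P0 = {C,D,E,G,H,I,K} | {A,B,F}.
On input 0, block {C,D,E,G,H,I,K} splits into {E,G,H,K} and {C,D,I}.
The partition is now stable with 3 blocks: {E,G,H,K} | {A,B,F} | {C,D,I}.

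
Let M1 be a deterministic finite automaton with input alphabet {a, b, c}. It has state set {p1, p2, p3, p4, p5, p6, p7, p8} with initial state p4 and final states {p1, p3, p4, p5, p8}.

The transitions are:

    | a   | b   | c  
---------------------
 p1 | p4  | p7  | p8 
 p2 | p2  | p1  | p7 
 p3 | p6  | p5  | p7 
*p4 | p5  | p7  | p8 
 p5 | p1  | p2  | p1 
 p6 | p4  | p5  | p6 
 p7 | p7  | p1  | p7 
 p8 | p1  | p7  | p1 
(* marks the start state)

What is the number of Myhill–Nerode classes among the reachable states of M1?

2

First remove the unreachable states {p3,p6}; 6 states remain.
Initial partition by acceptance: {p1,p4,p5,p8} | {p2,p7}.
The partition is now stable with 2 blocks: {p1,p4,p5,p8} | {p2,p7}.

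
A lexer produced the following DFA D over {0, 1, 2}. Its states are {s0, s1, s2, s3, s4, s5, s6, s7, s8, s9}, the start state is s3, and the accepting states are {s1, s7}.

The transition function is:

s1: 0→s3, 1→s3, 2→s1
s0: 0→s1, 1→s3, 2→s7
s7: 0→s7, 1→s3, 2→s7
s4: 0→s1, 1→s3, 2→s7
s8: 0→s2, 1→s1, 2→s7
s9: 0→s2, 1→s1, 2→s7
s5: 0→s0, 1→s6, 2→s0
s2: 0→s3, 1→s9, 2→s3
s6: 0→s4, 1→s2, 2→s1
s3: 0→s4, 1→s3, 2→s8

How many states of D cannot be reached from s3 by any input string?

BFS from s3 reaches {s1, s2, s3, s4, s7, s8, s9}; the 3 state(s) s0, s5, s6 are never visited.

3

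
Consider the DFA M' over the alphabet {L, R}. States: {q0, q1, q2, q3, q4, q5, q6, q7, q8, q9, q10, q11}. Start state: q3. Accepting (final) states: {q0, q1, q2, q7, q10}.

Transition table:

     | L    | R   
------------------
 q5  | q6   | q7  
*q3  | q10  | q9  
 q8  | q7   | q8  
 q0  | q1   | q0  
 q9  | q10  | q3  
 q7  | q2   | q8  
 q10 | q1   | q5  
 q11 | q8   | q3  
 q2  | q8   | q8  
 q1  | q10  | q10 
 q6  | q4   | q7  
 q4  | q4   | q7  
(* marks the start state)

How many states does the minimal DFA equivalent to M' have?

First remove the unreachable states {q0,q11}; 10 states remain.
Initial partition by acceptance: {q1,q2,q7,q10} | {q3,q4,q5,q6,q8,q9}.
On input L, block {q1,q2,q7,q10} splits into {q1,q7,q10} and {q2}.
Split {q1,q7,q10} by δ(·,L) → {q1,q10} and {q7}.
On input R, block {q1,q10} splits into {q1} and {q10}.
Split {q3,q4,q5,q6,q8,q9} by δ(·,L) → {q4,q5,q6} and {q3,q9} and {q8}.
No further refinement is possible. Final partition (7 blocks): {q1} | {q4,q5,q6} | {q2} | {q7} | {q10} | {q3,q9} | {q8}.

7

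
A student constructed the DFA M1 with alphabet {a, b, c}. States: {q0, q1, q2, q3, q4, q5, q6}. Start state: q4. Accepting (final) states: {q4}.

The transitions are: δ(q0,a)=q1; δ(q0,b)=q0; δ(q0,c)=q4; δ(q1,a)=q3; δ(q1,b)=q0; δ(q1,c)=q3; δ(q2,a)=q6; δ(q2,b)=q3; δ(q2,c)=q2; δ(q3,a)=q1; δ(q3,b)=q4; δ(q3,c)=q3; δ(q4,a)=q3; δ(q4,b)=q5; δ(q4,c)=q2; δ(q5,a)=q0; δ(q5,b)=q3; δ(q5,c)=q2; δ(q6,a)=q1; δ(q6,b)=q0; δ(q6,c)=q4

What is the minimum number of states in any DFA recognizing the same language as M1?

5

Every state is reachable, so we keep all 7.
Start with accepting vs non-accepting: {q4} | {q0,q1,q2,q3,q5,q6}.
On input b, block {q0,q1,q2,q3,q5,q6} splits into {q0,q1,q2,q5,q6} and {q3}.
Refine {q0,q1,q2,q5,q6} on symbol a: members go to different blocks, giving {q0,q2,q5,q6} and {q1}.
Refine {q0,q2,q5,q6} on symbol a: members go to different blocks, giving {q0,q6} and {q2,q5}.
Stable partition: {q4} | {q0,q6} | {q3} | {q1} | {q2,q5} — 5 equivalence classes.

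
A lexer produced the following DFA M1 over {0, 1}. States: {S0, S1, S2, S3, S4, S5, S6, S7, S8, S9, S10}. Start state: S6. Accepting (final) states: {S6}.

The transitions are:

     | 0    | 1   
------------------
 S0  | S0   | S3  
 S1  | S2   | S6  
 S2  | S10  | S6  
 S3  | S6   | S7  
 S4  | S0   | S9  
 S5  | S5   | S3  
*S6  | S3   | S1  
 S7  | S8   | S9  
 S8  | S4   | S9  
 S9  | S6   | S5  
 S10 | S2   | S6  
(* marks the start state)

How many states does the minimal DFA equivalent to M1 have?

Initial partition by acceptance: {S6} | {S0,S1,S2,S3,S4,S5,S7,S8,S9,S10}.
Split {S0,S1,S2,S3,S4,S5,S7,S8,S9,S10} by δ(·,0) → {S0,S1,S2,S4,S5,S7,S8,S10} and {S3,S9}.
On input 1, block {S0,S1,S2,S4,S5,S7,S8,S10} splits into {S0,S4,S5,S7,S8} and {S1,S2,S10}.
No further refinement is possible. Final partition (4 blocks): {S6} | {S0,S4,S5,S7,S8} | {S3,S9} | {S1,S2,S10}.

4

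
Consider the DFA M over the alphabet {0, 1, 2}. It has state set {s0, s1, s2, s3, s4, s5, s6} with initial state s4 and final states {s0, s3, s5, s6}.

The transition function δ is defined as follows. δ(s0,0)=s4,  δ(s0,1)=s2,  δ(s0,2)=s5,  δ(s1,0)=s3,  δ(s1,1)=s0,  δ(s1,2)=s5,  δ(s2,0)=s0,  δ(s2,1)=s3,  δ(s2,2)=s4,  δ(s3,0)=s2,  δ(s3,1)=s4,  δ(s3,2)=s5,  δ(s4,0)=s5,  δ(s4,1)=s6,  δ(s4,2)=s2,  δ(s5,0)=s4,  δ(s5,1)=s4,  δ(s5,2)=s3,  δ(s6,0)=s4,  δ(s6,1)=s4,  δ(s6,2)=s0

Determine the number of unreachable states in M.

BFS from s4 reaches {s0, s2, s3, s4, s5, s6}; the 1 state(s) s1 are never visited.

1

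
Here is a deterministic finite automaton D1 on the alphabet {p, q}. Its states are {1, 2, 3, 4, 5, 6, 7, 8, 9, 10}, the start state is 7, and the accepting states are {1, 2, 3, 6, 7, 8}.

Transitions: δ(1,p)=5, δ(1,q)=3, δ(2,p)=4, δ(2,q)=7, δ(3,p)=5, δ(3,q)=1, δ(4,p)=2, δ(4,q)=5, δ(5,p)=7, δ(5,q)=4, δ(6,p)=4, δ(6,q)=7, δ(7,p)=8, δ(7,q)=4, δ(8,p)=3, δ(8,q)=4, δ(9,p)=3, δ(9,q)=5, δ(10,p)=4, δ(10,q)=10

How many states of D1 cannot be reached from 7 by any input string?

Starting at 7 and following transitions, the reachable set is {1, 2, 3, 4, 5, 7, 8}. That leaves 6, 9, 10 unreachable — 3 in total.

3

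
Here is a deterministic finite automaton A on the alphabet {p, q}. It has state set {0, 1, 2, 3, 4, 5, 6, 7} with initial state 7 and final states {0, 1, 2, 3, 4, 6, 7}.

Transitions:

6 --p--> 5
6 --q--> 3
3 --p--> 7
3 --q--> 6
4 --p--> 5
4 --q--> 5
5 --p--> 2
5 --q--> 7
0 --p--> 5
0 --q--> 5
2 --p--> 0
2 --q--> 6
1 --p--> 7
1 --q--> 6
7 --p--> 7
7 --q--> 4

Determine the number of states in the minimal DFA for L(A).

States {1} cannot be reached from the start state, so discard them.
P0 = {0,2,3,4,6,7} | {5}.
Refine {0,2,3,4,6,7} on symbol p: members go to different blocks, giving {0,4,6} and {2,3,7}.
On input q, block {0,4,6} splits into {0,4} and {6}.
On input p, block {2,3,7} splits into {3,7} and {2}.
On input q, block {3,7} splits into {3} and {7}.
No further refinement is possible. Final partition (6 blocks): {0,4} | {5} | {3} | {6} | {2} | {7}.

6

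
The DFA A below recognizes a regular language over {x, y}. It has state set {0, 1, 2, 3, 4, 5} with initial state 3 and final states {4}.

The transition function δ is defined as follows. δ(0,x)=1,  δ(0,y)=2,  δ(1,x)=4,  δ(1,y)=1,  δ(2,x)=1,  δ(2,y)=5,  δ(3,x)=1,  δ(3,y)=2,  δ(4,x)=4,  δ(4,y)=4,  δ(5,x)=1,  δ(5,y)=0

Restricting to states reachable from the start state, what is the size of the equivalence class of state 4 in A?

1

All states are reachable from the start state.
P0 = {4} | {0,1,2,3,5}.
Refine {0,1,2,3,5} on symbol x: members go to different blocks, giving {0,2,3,5} and {1}.
No further refinement is possible. Final partition (3 blocks): {4} | {0,2,3,5} | {1}.
State 4 belongs to the block {4}, which has 1 states.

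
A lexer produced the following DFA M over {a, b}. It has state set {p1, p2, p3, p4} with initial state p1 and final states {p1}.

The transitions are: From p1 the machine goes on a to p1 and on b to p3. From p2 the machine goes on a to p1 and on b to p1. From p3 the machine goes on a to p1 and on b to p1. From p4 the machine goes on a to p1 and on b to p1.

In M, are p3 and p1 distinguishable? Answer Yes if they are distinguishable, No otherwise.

Yes

First remove the unreachable states {p2,p4}; 2 states remain.
P0 = {p1} | {p3}.
Stable partition: {p1} | {p3} — 2 equivalence classes.
p3 and p1 end up in different blocks, so they are distinguishable. For instance, the string 'ε' is accepted from only p1.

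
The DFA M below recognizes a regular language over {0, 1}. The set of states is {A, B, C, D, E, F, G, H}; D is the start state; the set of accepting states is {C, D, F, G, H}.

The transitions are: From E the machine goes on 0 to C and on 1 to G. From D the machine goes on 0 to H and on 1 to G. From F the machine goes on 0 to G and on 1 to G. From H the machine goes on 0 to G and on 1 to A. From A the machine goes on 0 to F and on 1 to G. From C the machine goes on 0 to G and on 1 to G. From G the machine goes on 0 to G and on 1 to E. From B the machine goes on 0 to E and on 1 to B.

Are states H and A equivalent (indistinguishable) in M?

Reachable states from the start: {A,C,D,E,F,G,H}. Unreachable: {B} — drop them.
Initial partition by acceptance: {C,D,F,G,H} | {A,E}.
On input 1, block {C,D,F,G,H} splits into {C,D,F} and {G,H}.
The partition is now stable with 3 blocks: {C,D,F} | {A,E} | {G,H}.
H and A end up in different blocks, so they are distinguishable. For instance, the string 'ε' is accepted from only H.

No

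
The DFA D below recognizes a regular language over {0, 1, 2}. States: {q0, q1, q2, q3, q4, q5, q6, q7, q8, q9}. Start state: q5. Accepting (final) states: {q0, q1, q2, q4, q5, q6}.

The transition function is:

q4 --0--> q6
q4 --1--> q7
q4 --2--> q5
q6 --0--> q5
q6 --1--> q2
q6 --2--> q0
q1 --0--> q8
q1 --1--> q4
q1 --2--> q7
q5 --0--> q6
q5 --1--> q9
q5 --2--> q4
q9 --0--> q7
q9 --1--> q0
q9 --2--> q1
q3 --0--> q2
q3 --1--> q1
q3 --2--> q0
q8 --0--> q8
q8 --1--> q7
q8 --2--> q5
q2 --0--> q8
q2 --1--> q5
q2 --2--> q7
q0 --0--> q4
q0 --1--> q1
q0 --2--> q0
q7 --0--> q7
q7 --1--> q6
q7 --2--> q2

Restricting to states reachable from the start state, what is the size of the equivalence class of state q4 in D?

States {q3} cannot be reached from the start state, so discard them.
Initial partition by acceptance: {q0,q1,q2,q4,q5,q6} | {q7,q8,q9}.
On input 0, block {q0,q1,q2,q4,q5,q6} splits into {q0,q4,q5,q6} and {q1,q2}.
On input 1, block {q0,q4,q5,q6} splits into {q0,q6} and {q4,q5}.
Refine {q7,q8,q9} on symbol 1: members go to different blocks, giving {q7,q9} and {q8}.
No further refinement is possible. Final partition (5 blocks): {q0,q6} | {q7,q9} | {q1,q2} | {q4,q5} | {q8}.
State q4 belongs to the block {q4,q5}, which has 2 states.

2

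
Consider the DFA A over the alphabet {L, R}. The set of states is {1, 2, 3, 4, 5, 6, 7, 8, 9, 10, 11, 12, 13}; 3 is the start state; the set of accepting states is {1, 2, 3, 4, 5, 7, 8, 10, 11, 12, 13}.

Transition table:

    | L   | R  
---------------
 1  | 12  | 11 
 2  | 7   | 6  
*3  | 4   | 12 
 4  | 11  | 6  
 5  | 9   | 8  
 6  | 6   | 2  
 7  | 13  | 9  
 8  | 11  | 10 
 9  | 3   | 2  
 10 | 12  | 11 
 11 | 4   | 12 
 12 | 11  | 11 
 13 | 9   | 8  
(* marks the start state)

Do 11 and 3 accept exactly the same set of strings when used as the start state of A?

States {1,5} cannot be reached from the start state, so discard them.
P0 = {2,3,4,7,8,10,11,12,13} | {6,9}.
Refine {2,3,4,7,8,10,11,12,13} on symbol L: members go to different blocks, giving {2,3,4,7,8,10,11,12} and {13}.
Split {2,3,4,7,8,10,11,12} by δ(·,L) → {2,3,4,8,10,11,12} and {7}.
Refine {2,3,4,8,10,11,12} on symbol L: members go to different blocks, giving {3,4,8,10,11,12} and {2}.
On input R, block {3,4,8,10,11,12} splits into {3,8,10,11,12} and {4}.
Split {3,8,10,11,12} by δ(·,L) → {8,10,12} and {3,11}.
Split {8,10,12} by δ(·,L) → {8,12} and {10}.
Split {8,12} by δ(·,R) → {8} and {12}.
Split {6,9} by δ(·,L) → {6} and {9}.
The partition is now stable with 10 blocks: {8} | {6} | {13} | {7} | {2} | {4} | {3,11} | {10} | {12} | {9}.
11 and 3 lie in the same block of the stable partition, so they are equivalent — no string distinguishes them.

Yes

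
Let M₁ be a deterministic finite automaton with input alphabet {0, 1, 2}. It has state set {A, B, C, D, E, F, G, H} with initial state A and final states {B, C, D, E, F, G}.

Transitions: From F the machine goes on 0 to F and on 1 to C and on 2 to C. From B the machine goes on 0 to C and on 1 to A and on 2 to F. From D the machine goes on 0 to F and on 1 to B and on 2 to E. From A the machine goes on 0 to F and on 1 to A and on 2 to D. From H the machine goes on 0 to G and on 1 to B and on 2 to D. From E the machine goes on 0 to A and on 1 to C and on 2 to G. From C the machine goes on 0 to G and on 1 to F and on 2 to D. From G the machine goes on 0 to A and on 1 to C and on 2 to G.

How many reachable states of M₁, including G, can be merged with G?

First remove the unreachable states {H}; 7 states remain.
Start with accepting vs non-accepting: {B,C,D,E,F,G} | {A}.
On input 0, block {B,C,D,E,F,G} splits into {B,C,D,F} and {E,G}.
On input 0, block {B,C,D,F} splits into {B,D,F} and {C}.
On input 0, block {B,D,F} splits into {D,F} and {B}.
On input 1, block {D,F} splits into {D} and {F}.
The partition is now stable with 6 blocks: {D} | {A} | {E,G} | {C} | {B} | {F}.
The equivalence class containing G is {E,G}, of size 2.

2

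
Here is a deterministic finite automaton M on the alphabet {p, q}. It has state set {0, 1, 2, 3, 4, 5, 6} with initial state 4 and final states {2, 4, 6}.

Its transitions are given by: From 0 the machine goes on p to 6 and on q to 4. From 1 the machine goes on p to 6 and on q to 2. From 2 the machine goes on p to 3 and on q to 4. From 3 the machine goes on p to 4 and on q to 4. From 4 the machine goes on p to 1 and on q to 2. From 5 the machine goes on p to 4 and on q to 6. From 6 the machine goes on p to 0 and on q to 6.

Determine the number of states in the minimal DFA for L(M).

2

First remove the unreachable states {5}; 6 states remain.
Start with accepting vs non-accepting: {2,4,6} | {0,1,3}.
No further refinement is possible. Final partition (2 blocks): {2,4,6} | {0,1,3}.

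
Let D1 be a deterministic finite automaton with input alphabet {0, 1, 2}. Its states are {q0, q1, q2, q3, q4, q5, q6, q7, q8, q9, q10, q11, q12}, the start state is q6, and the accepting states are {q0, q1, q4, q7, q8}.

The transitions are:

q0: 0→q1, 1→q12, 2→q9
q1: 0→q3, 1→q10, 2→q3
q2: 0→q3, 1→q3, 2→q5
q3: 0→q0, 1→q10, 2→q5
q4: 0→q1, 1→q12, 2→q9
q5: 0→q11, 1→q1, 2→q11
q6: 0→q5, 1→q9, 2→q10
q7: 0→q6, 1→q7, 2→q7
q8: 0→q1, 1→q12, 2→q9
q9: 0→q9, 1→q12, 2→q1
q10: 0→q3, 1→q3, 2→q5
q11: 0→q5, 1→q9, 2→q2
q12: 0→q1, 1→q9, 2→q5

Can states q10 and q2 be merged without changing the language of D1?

Yes

States {q4,q7,q8} cannot be reached from the start state, so discard them.
P0 = {q0,q1} | {q2,q3,q5,q6,q9,q10,q11,q12}.
Split {q0,q1} by δ(·,0) → {q0} and {q1}.
Refine {q2,q3,q5,q6,q9,q10,q11,q12} on symbol 0: members go to different blocks, giving {q2,q5,q6,q9,q10,q11} and {q3} and {q12}.
Split {q2,q5,q6,q9,q10,q11} by δ(·,0) → {q5,q6,q9,q11} and {q2,q10}.
Split {q5,q6,q9,q11} by δ(·,1) → {q6,q11} and {q5} and {q9}.
The partition is now stable with 8 blocks: {q0} | {q6,q11} | {q1} | {q3} | {q12} | {q2,q10} | {q5} | {q9}.
q10 and q2 lie in the same block of the stable partition, so they are equivalent — no string distinguishes them.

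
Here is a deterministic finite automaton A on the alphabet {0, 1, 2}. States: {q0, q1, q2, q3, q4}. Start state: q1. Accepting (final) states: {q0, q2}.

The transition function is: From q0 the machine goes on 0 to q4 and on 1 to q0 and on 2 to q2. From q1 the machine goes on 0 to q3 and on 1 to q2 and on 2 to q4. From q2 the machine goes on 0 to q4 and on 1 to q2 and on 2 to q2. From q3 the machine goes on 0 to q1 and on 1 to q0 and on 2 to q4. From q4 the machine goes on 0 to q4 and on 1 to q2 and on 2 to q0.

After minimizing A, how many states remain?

Every state is reachable, so we keep all 5.
Initial partition by acceptance: {q0,q2} | {q1,q3,q4}.
On input 2, block {q1,q3,q4} splits into {q1,q3} and {q4}.
No further refinement is possible. Final partition (3 blocks): {q0,q2} | {q1,q3} | {q4}.

3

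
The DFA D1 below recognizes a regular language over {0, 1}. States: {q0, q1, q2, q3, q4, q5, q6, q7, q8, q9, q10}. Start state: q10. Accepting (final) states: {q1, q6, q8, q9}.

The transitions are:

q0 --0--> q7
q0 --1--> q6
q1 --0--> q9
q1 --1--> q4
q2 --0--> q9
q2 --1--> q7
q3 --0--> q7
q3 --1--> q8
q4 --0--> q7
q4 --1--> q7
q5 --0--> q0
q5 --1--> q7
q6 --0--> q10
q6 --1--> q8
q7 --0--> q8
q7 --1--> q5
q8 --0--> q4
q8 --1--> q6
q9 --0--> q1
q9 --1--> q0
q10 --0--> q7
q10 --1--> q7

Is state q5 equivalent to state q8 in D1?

No

Reachable states from the start: {q0,q4,q5,q6,q7,q8,q10}. Unreachable: {q1,q2,q3,q9} — drop them.
Start with accepting vs non-accepting: {q6,q8} | {q0,q4,q5,q7,q10}.
Refine {q0,q4,q5,q7,q10} on symbol 0: members go to different blocks, giving {q0,q4,q5,q10} and {q7}.
On input 0, block {q0,q4,q5,q10} splits into {q0,q4,q10} and {q5}.
Split {q0,q4,q10} by δ(·,1) → {q4,q10} and {q0}.
The partition is now stable with 5 blocks: {q6,q8} | {q4,q10} | {q7} | {q5} | {q0}.
q5 and q8 end up in different blocks, so they are distinguishable. For instance, the string 'ε' is accepted from only q8.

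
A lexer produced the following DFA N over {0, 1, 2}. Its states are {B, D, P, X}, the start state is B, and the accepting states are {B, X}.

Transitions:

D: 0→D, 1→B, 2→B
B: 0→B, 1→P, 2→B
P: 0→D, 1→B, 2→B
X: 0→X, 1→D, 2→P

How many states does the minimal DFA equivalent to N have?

First remove the unreachable states {X}; 3 states remain.
Initial partition by acceptance: {B} | {D,P}.
No further refinement is possible. Final partition (2 blocks): {B} | {D,P}.

2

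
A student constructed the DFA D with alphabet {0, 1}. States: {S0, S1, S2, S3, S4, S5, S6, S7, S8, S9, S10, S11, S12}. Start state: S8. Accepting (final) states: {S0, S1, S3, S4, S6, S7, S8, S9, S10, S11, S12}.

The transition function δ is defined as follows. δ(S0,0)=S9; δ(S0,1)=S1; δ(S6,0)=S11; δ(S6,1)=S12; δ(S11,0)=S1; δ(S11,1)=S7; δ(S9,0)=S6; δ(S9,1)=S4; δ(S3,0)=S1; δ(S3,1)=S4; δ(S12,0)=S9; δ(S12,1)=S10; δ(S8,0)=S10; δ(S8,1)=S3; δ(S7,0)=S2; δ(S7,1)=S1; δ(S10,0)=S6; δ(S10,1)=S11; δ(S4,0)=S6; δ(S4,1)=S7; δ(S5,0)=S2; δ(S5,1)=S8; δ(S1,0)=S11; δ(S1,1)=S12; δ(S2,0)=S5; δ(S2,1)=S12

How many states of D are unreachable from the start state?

BFS from S8 reaches {S1, S2, S3, S4, S5, S6, S7, S8, S9, S10, S11, S12}; the 1 state(s) S0 are never visited.

1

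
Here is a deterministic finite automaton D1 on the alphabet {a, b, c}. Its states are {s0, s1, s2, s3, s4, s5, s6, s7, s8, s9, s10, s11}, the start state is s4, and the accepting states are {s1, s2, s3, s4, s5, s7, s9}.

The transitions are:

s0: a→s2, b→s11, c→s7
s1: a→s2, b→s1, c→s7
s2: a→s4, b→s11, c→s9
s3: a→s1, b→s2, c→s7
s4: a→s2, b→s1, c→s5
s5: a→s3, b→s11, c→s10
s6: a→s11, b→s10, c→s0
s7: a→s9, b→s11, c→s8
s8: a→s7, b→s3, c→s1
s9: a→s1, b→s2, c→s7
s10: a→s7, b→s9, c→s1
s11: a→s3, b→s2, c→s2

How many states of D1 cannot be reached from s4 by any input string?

2

BFS from s4 reaches {s1, s2, s3, s4, s5, s7, s8, s9, s10, s11}; the 2 state(s) s0, s6 are never visited.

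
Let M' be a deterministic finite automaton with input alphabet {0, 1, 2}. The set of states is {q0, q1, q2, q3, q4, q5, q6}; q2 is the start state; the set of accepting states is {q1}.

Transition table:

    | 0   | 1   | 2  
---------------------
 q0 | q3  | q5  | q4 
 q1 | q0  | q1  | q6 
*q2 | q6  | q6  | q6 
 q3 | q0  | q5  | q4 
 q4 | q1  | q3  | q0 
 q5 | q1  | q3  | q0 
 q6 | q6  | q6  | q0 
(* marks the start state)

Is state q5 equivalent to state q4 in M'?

All states are reachable from the start state.
Start with accepting vs non-accepting: {q1} | {q0,q2,q3,q4,q5,q6}.
On input 0, block {q0,q2,q3,q4,q5,q6} splits into {q0,q2,q3,q6} and {q4,q5}.
On input 1, block {q0,q2,q3,q6} splits into {q0,q3} and {q2,q6}.
On input 2, block {q2,q6} splits into {q2} and {q6}.
No further refinement is possible. Final partition (5 blocks): {q1} | {q0,q3} | {q4,q5} | {q2} | {q6}.
q5 and q4 lie in the same block of the stable partition, so they are equivalent — no string distinguishes them.

Yes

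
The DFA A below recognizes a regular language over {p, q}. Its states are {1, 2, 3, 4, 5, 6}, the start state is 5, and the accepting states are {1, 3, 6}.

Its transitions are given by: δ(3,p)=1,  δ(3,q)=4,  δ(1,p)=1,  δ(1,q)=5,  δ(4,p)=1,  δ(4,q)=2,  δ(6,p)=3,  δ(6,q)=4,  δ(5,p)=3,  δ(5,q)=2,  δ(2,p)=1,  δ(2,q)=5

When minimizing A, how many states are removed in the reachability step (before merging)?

1

No path from 5 leads to 6; the other 5 states are all reachable.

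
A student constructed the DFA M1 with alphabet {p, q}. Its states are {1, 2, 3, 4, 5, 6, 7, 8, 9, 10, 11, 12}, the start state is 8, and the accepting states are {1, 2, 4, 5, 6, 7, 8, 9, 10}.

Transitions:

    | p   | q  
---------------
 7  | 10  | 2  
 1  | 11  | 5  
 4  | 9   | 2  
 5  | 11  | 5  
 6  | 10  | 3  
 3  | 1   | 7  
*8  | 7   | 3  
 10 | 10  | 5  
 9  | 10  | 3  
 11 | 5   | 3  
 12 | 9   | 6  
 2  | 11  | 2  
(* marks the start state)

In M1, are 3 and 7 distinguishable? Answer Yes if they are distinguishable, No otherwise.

Yes

States {4,6,9,12} cannot be reached from the start state, so discard them.
Initial partition by acceptance: {1,2,5,7,8,10} | {3,11}.
Split {1,2,5,7,8,10} by δ(·,p) → {1,2,5} and {7,8,10}.
Refine {3,11} on symbol q: members go to different blocks, giving {3} and {11}.
Refine {7,8,10} on symbol q: members go to different blocks, giving {7,10} and {8}.
The partition is now stable with 5 blocks: {1,2,5} | {3} | {7,10} | {11} | {8}.
3 and 7 end up in different blocks, so they are distinguishable. For instance, the string 'ε' is accepted from only 7.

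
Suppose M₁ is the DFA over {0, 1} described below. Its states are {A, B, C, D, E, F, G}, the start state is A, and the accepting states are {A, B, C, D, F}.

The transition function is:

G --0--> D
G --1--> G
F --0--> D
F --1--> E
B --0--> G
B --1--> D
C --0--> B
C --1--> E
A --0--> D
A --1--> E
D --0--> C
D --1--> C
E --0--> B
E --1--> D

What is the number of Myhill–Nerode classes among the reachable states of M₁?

6

Reachable states from the start: {A,B,C,D,E,G}. Unreachable: {F} — drop them.
Initial partition by acceptance: {A,B,C,D} | {E,G}.
On input 0, block {A,B,C,D} splits into {A,C,D} and {B}.
On input 0, block {A,C,D} splits into {A,D} and {C}.
Refine {A,D} on symbol 0: members go to different blocks, giving {A} and {D}.
Split {E,G} by δ(·,0) → {E} and {G}.
No further refinement is possible. Final partition (6 blocks): {A} | {E} | {B} | {C} | {D} | {G}.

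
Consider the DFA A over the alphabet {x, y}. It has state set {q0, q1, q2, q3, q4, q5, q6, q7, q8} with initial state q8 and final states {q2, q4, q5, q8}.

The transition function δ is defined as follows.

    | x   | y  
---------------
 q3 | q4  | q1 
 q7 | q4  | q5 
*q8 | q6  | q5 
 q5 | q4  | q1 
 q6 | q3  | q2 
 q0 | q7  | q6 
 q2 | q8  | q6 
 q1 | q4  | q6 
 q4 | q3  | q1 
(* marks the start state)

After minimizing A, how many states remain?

Reachable states from the start: {q1,q2,q3,q4,q5,q6,q8}. Unreachable: {q0,q7} — drop them.
P0 = {q2,q4,q5,q8} | {q1,q3,q6}.
On input x, block {q2,q4,q5,q8} splits into {q2,q5} and {q4,q8}.
Split {q1,q3,q6} by δ(·,x) → {q1,q3} and {q6}.
Refine {q2,q5} on symbol y: members go to different blocks, giving {q2} and {q5}.
Refine {q1,q3} on symbol y: members go to different blocks, giving {q1} and {q3}.
Split {q4,q8} by δ(·,x) → {q4} and {q8}.
Stable partition: {q2} | {q1} | {q4} | {q6} | {q5} | {q3} | {q8} — 7 equivalence classes.

7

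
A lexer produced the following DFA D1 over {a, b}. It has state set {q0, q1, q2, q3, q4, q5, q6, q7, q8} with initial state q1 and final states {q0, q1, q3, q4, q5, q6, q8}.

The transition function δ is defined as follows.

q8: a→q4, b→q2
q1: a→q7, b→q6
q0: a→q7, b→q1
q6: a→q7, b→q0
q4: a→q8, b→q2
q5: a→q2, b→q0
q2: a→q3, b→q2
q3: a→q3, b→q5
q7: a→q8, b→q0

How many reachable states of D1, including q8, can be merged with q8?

2

All states are reachable from the start state.
Start with accepting vs non-accepting: {q0,q1,q3,q4,q5,q6,q8} | {q2,q7}.
On input a, block {q0,q1,q3,q4,q5,q6,q8} splits into {q0,q1,q5,q6} and {q3,q4,q8}.
Split {q2,q7} by δ(·,b) → {q2} and {q7}.
Split {q0,q1,q5,q6} by δ(·,a) → {q0,q1,q6} and {q5}.
On input b, block {q3,q4,q8} splits into {q4,q8} and {q3}.
Stable partition: {q0,q1,q6} | {q2} | {q4,q8} | {q7} | {q5} | {q3} — 6 equivalence classes.
State q8 belongs to the block {q4,q8}, which has 2 states.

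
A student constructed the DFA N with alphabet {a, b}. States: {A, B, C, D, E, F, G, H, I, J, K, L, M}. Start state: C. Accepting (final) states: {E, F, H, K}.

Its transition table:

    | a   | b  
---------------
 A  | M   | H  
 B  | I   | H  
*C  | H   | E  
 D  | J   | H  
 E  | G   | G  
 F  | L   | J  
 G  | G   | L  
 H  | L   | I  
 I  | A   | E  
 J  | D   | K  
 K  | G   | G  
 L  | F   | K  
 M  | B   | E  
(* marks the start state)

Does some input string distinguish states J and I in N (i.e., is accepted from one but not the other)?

No

Initial partition by acceptance: {E,F,H,K} | {A,B,C,D,G,I,J,L,M}.
Split {A,B,C,D,G,I,J,L,M} by δ(·,a) → {A,B,D,G,I,J,M} and {C,L}.
On input a, block {E,F,H,K} splits into {E,K} and {F,H}.
Refine {A,B,D,G,I,J,M} on symbol b: members go to different blocks, giving {A,B,D} and {I,J,M} and {G}.
No further refinement is possible. Final partition (6 blocks): {E,K} | {A,B,D} | {C,L} | {F,H} | {I,J,M} | {G}.
J and I lie in the same block of the stable partition, so they are equivalent — no string distinguishes them.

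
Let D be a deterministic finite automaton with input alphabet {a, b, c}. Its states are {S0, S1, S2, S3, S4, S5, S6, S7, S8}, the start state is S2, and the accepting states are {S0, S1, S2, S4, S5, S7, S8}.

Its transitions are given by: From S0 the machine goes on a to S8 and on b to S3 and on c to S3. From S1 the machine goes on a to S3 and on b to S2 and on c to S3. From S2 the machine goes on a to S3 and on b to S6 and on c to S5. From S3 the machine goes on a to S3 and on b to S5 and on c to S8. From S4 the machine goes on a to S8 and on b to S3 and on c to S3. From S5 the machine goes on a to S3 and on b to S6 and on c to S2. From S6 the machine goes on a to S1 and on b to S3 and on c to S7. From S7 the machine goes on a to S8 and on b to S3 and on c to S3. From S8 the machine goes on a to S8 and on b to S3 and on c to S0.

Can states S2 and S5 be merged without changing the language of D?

First remove the unreachable states {S4}; 8 states remain.
Initial partition by acceptance: {S0,S1,S2,S5,S7,S8} | {S3,S6}.
Refine {S0,S1,S2,S5,S7,S8} on symbol a: members go to different blocks, giving {S0,S7,S8} and {S1,S2,S5}.
Split {S0,S7,S8} by δ(·,c) → {S0,S7} and {S8}.
Split {S3,S6} by δ(·,a) → {S3} and {S6}.
Split {S1,S2,S5} by δ(·,b) → {S2,S5} and {S1}.
No further refinement is possible. Final partition (6 blocks): {S0,S7} | {S3} | {S2,S5} | {S8} | {S6} | {S1}.
S2 and S5 lie in the same block of the stable partition, so they are equivalent — no string distinguishes them.

Yes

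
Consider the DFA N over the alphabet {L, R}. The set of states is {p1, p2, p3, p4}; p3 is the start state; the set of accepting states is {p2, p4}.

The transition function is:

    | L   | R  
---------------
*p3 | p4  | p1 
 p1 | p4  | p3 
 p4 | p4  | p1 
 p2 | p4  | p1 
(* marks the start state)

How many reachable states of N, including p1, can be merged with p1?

2

States {p2} cannot be reached from the start state, so discard them.
P0 = {p4} | {p1,p3}.
No further refinement is possible. Final partition (2 blocks): {p4} | {p1,p3}.
State p1 belongs to the block {p1,p3}, which has 2 states.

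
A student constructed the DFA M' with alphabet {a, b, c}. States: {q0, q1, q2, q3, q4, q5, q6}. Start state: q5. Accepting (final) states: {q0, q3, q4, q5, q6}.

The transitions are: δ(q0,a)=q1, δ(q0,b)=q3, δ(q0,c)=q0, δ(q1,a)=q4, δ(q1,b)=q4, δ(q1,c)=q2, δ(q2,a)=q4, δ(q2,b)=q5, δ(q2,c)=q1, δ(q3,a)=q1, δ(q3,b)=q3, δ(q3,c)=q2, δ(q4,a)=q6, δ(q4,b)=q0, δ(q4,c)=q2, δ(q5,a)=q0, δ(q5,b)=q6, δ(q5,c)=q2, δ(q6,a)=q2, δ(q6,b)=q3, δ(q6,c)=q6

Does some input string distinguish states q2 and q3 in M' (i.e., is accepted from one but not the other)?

All states are reachable from the start state.
Start with accepting vs non-accepting: {q0,q3,q4,q5,q6} | {q1,q2}.
Refine {q0,q3,q4,q5,q6} on symbol a: members go to different blocks, giving {q0,q3,q6} and {q4,q5}.
On input c, block {q0,q3,q6} splits into {q0,q6} and {q3}.
Stable partition: {q0,q6} | {q1,q2} | {q4,q5} | {q3} — 4 equivalence classes.
q2 and q3 end up in different blocks, so they are distinguishable. For instance, the string 'ε' is accepted from only q3.

Yes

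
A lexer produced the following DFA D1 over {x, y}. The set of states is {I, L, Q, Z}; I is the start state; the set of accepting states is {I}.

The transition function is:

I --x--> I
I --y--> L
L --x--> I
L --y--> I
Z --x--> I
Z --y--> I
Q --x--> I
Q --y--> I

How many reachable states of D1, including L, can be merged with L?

States {Q,Z} cannot be reached from the start state, so discard them.
Start with accepting vs non-accepting: {I} | {L}.
The partition is now stable with 2 blocks: {I} | {L}.
State L belongs to the block {L}, which has 1 states.

1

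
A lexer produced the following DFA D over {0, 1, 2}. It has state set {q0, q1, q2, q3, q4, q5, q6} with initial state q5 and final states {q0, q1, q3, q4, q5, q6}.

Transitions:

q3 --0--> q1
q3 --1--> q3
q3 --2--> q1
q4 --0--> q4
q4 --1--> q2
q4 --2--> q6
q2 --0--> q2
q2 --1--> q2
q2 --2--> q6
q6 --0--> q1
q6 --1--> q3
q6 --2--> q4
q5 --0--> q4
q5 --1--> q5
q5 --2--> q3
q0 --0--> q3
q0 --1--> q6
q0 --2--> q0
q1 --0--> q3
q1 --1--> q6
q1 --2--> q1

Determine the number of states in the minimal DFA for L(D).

First remove the unreachable states {q0}; 6 states remain.
P0 = {q1,q3,q4,q5,q6} | {q2}.
Split {q1,q3,q4,q5,q6} by δ(·,1) → {q1,q3,q5,q6} and {q4}.
Refine {q1,q3,q5,q6} on symbol 0: members go to different blocks, giving {q1,q3,q6} and {q5}.
Refine {q1,q3,q6} on symbol 2: members go to different blocks, giving {q1,q3} and {q6}.
Split {q1,q3} by δ(·,1) → {q1} and {q3}.
Stable partition: {q1} | {q2} | {q4} | {q5} | {q6} | {q3} — 6 equivalence classes.

6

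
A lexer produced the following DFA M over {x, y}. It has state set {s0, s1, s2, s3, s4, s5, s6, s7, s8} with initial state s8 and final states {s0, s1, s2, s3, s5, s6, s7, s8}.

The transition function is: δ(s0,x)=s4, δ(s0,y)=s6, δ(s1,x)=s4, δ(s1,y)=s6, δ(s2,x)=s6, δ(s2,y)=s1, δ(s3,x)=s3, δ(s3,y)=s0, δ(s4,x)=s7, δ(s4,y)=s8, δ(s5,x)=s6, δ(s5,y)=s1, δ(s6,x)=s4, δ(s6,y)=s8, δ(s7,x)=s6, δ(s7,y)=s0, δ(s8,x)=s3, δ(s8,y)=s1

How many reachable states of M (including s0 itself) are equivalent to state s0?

First remove the unreachable states {s2,s5}; 7 states remain.
Start with accepting vs non-accepting: {s0,s1,s3,s6,s7,s8} | {s4}.
Refine {s0,s1,s3,s6,s7,s8} on symbol x: members go to different blocks, giving {s0,s1,s6} and {s3,s7,s8}.
Refine {s0,s1,s6} on symbol y: members go to different blocks, giving {s0,s1} and {s6}.
Refine {s3,s7,s8} on symbol x: members go to different blocks, giving {s3,s8} and {s7}.
Stable partition: {s0,s1} | {s4} | {s3,s8} | {s6} | {s7} — 5 equivalence classes.
State s0 belongs to the block {s0,s1}, which has 2 states.

2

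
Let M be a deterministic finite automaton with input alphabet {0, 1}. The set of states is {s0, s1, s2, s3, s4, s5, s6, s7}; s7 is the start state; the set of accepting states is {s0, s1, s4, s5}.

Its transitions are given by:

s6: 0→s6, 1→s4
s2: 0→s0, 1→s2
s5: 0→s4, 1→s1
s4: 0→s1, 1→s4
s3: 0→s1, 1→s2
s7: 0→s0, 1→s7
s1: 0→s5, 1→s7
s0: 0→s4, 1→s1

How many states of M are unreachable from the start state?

BFS from s7 reaches {s0, s1, s4, s5, s7}; the 3 state(s) s2, s3, s6 are never visited.

3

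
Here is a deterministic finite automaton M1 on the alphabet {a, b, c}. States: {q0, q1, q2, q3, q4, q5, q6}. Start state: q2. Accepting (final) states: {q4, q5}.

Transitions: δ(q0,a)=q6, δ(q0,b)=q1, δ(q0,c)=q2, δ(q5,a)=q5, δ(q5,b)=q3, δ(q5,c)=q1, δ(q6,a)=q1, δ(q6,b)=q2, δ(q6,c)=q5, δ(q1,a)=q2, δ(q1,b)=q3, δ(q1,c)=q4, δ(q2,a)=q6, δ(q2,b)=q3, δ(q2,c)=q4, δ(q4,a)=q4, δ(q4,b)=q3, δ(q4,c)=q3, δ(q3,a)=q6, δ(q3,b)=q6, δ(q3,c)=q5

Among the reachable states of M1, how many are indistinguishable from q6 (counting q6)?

4

First remove the unreachable states {q0}; 6 states remain.
P0 = {q4,q5} | {q1,q2,q3,q6}.
Stable partition: {q4,q5} | {q1,q2,q3,q6} — 2 equivalence classes.
The equivalence class containing q6 is {q1,q2,q3,q6}, of size 4.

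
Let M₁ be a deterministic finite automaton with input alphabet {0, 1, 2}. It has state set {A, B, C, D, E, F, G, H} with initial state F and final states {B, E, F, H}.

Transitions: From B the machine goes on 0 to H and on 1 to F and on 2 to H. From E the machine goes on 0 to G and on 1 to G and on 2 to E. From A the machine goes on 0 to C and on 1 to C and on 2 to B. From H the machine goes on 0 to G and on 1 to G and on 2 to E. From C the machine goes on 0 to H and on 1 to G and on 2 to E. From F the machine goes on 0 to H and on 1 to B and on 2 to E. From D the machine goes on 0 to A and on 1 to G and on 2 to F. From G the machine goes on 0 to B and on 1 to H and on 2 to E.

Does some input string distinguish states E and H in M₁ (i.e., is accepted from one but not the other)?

No

Reachable states from the start: {B,E,F,G,H}. Unreachable: {A,C,D} — drop them.
Start with accepting vs non-accepting: {B,E,F,H} | {G}.
On input 0, block {B,E,F,H} splits into {B,F} and {E,H}.
No further refinement is possible. Final partition (3 blocks): {B,F} | {G} | {E,H}.
E and H lie in the same block of the stable partition, so they are equivalent — no string distinguishes them.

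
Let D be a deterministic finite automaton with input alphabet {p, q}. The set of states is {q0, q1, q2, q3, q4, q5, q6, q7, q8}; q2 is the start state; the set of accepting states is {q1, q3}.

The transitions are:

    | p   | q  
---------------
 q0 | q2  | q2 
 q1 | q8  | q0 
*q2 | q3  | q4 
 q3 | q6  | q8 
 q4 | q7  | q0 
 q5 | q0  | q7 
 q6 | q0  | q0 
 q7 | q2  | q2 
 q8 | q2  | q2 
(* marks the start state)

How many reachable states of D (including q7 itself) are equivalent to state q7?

3

First remove the unreachable states {q1,q5}; 7 states remain.
Start with accepting vs non-accepting: {q3} | {q0,q2,q4,q6,q7,q8}.
Split {q0,q2,q4,q6,q7,q8} by δ(·,p) → {q0,q4,q6,q7,q8} and {q2}.
Refine {q0,q4,q6,q7,q8} on symbol p: members go to different blocks, giving {q0,q7,q8} and {q4,q6}.
No further refinement is possible. Final partition (4 blocks): {q3} | {q0,q7,q8} | {q2} | {q4,q6}.
The equivalence class containing q7 is {q0,q7,q8}, of size 3.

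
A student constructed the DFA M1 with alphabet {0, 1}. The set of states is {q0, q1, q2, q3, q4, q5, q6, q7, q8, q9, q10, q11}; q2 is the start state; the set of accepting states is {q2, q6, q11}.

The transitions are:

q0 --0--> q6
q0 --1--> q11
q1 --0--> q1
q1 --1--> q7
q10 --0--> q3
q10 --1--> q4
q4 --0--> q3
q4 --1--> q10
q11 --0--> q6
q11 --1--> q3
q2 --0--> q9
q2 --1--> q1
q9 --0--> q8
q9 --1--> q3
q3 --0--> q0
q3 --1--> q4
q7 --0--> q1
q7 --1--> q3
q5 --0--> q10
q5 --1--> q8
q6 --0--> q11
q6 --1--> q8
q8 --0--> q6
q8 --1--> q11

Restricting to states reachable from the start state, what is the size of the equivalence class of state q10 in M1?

Reachable states from the start: {q0,q1,q2,q3,q4,q6,q7,q8,q9,q10,q11}. Unreachable: {q5} — drop them.
Initial partition by acceptance: {q2,q6,q11} | {q0,q1,q3,q4,q7,q8,q9,q10}.
Refine {q2,q6,q11} on symbol 0: members go to different blocks, giving {q6,q11} and {q2}.
On input 0, block {q0,q1,q3,q4,q7,q8,q9,q10} splits into {q1,q3,q4,q7,q9,q10} and {q0,q8}.
Split {q6,q11} by δ(·,1) → {q6} and {q11}.
Split {q1,q3,q4,q7,q9,q10} by δ(·,0) → {q1,q4,q7,q10} and {q3,q9}.
On input 0, block {q1,q4,q7,q10} splits into {q1,q7} and {q4,q10}.
Refine {q1,q7} on symbol 1: members go to different blocks, giving {q1} and {q7}.
On input 1, block {q3,q9} splits into {q3} and {q9}.
No further refinement is possible. Final partition (9 blocks): {q6} | {q1} | {q2} | {q0,q8} | {q11} | {q3} | {q4,q10} | {q7} | {q9}.
State q10 belongs to the block {q4,q10}, which has 2 states.

2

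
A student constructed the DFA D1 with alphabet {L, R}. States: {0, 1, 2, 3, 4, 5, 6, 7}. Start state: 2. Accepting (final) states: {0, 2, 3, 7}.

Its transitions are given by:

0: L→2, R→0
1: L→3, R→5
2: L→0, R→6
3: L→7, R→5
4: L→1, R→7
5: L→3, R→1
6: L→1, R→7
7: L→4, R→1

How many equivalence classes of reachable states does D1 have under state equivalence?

All states are reachable from the start state.
Initial partition by acceptance: {0,2,3,7} | {1,4,5,6}.
Refine {0,2,3,7} on symbol L: members go to different blocks, giving {0,2,3} and {7}.
On input L, block {0,2,3} splits into {0,2} and {3}.
Split {0,2} by δ(·,R) → {0} and {2}.
On input L, block {1,4,5,6} splits into {1,5} and {4,6}.
The partition is now stable with 6 blocks: {0} | {1,5} | {7} | {3} | {2} | {4,6}.

6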